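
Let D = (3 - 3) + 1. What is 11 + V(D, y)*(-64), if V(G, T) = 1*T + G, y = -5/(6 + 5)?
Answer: -263/11 ≈ -23.909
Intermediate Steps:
D = 1 (D = 0 + 1 = 1)
y = -5/11 ≈ -0.45455
V(G, T) = G + T (V(G, T) = T + G = G + T)
11 + V(D, y)*(-64) = 11 + (1 - 5/11)*(-64) = 11 + (6/11)*(-64) = 11 - 384/11 = -263/11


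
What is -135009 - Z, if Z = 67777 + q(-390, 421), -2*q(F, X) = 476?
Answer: -202548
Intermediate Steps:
q(F, X) = -238 (q(F, X) = -½*476 = -238)
Z = 67539 (Z = 67777 - 238 = 67539)
-135009 - Z = -135009 - 1*67539 = -135009 - 67539 = -202548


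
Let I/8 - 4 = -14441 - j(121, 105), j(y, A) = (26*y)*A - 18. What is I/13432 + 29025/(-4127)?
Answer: -1471512098/6929233 ≈ -212.36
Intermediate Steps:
j(y, A) = -18 + 26*A*y (j(y, A) = 26*A*y - 18 = -18 + 26*A*y)
I = -2757992 (I = 32 + 8*(-14441 - (-18 + 26*105*121)) = 32 + 8*(-14441 - (-18 + 330330)) = 32 + 8*(-14441 - 1*330312) = 32 + 8*(-14441 - 330312) = 32 + 8*(-344753) = 32 - 2758024 = -2757992)
I/13432 + 29025/(-4127) = -2757992/13432 + 29025/(-4127) = -2757992*1/13432 + 29025*(-1/4127) = -344749/1679 - 29025/4127 = -1471512098/6929233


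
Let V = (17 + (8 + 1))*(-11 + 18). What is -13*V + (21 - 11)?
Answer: -2356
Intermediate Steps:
V = 182 (V = (17 + 9)*7 = 26*7 = 182)
-13*V + (21 - 11) = -13*182 + (21 - 11) = -2366 + 10 = -2356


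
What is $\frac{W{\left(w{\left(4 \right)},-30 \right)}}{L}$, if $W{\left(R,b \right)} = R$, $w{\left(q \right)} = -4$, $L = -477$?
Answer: $\frac{4}{477} \approx 0.0083857$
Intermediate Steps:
$\frac{W{\left(w{\left(4 \right)},-30 \right)}}{L} = - \frac{4}{-477} = \left(-4\right) \left(- \frac{1}{477}\right) = \frac{4}{477}$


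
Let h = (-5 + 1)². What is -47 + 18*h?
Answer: 241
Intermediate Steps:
h = 16 (h = (-4)² = 16)
-47 + 18*h = -47 + 18*16 = -47 + 288 = 241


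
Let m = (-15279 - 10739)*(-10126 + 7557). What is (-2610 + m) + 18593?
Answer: 66856225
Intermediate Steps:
m = 66840242 (m = -26018*(-2569) = 66840242)
(-2610 + m) + 18593 = (-2610 + 66840242) + 18593 = 66837632 + 18593 = 66856225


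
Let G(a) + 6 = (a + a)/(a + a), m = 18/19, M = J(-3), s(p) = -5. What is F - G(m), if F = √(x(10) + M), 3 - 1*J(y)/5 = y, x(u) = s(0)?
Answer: 10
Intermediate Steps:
x(u) = -5
J(y) = 15 - 5*y
M = 30 (M = 15 - 5*(-3) = 15 + 15 = 30)
m = 18/19 (m = 18*(1/19) = 18/19 ≈ 0.94737)
G(a) = -5 (G(a) = -6 + (a + a)/(a + a) = -6 + (2*a)/((2*a)) = -6 + (2*a)*(1/(2*a)) = -6 + 1 = -5)
F = 5 (F = √(-5 + 30) = √25 = 5)
F - G(m) = 5 - 1*(-5) = 5 + 5 = 10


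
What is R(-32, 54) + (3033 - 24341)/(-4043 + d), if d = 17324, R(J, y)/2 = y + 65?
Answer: 3139570/13281 ≈ 236.40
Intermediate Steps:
R(J, y) = 130 + 2*y (R(J, y) = 2*(y + 65) = 2*(65 + y) = 130 + 2*y)
R(-32, 54) + (3033 - 24341)/(-4043 + d) = (130 + 2*54) + (3033 - 24341)/(-4043 + 17324) = (130 + 108) - 21308/13281 = 238 - 21308*1/13281 = 238 - 21308/13281 = 3139570/13281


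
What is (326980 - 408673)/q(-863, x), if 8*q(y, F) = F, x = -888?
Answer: 27231/37 ≈ 735.97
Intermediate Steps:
q(y, F) = F/8
(326980 - 408673)/q(-863, x) = (326980 - 408673)/(((⅛)*(-888))) = -81693/(-111) = -81693*(-1/111) = 27231/37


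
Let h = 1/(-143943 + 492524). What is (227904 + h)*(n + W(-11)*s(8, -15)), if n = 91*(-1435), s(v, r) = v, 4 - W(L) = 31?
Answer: -10391224395634225/348581 ≈ -2.9810e+10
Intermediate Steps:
W(L) = -27 (W(L) = 4 - 1*31 = 4 - 31 = -27)
n = -130585
h = 1/348581 ≈ 2.8688e-6
(227904 + h)*(n + W(-11)*s(8, -15)) = (227904 + 1/348581)*(-130585 - 27*8) = 79443004225*(-130585 - 216)/348581 = (79443004225/348581)*(-130801) = -10391224395634225/348581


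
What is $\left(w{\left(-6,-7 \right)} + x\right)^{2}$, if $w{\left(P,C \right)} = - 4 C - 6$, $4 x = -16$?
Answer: $324$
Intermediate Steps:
$x = -4$ ($x = \frac{1}{4} \left(-16\right) = -4$)
$w{\left(P,C \right)} = -6 - 4 C$
$\left(w{\left(-6,-7 \right)} + x\right)^{2} = \left(\left(-6 - -28\right) - 4\right)^{2} = \left(\left(-6 + 28\right) - 4\right)^{2} = \left(22 - 4\right)^{2} = 18^{2} = 324$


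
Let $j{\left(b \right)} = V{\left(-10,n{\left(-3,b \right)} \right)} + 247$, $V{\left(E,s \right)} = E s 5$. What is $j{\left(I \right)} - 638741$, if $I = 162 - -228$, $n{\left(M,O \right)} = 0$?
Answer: $-638494$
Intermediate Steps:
$I = 390$ ($I = 162 + 228 = 390$)
$V{\left(E,s \right)} = 5 E s$
$j{\left(b \right)} = 247$ ($j{\left(b \right)} = 5 \left(-10\right) 0 + 247 = 0 + 247 = 247$)
$j{\left(I \right)} - 638741 = 247 - 638741 = -638494$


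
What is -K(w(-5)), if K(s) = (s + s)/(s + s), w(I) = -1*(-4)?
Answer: -1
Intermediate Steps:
w(I) = 4
K(s) = 1 (K(s) = (2*s)/((2*s)) = (2*s)*(1/(2*s)) = 1)
-K(w(-5)) = -1*1 = -1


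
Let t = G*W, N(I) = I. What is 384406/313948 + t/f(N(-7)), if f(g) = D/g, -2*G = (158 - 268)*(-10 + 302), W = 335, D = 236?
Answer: -1477926340473/9261466 ≈ -1.5958e+5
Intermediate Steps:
G = 16060 (G = -(158 - 268)*(-10 + 302)/2 = -(-55)*292 = -1/2*(-32120) = 16060)
f(g) = 236/g
t = 5380100 (t = 16060*335 = 5380100)
384406/313948 + t/f(N(-7)) = 384406/313948 + 5380100/((236/(-7))) = 384406*(1/313948) + 5380100/((236*(-1/7))) = 192203/156974 + 5380100/(-236/7) = 192203/156974 + 5380100*(-7/236) = 192203/156974 - 9415175/59 = -1477926340473/9261466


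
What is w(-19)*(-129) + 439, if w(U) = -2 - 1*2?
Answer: 955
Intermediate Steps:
w(U) = -4 (w(U) = -2 - 2 = -4)
w(-19)*(-129) + 439 = -4*(-129) + 439 = 516 + 439 = 955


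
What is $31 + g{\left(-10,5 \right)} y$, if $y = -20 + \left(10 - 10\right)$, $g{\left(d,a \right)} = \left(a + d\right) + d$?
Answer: $331$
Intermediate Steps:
$g{\left(d,a \right)} = a + 2 d$
$y = -20$ ($y = -20 + 0 = -20$)
$31 + g{\left(-10,5 \right)} y = 31 + \left(5 + 2 \left(-10\right)\right) \left(-20\right) = 31 + \left(5 - 20\right) \left(-20\right) = 31 - -300 = 31 + 300 = 331$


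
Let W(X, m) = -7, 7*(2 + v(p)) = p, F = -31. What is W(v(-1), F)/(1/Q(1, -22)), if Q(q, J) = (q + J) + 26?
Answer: -35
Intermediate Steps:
Q(q, J) = 26 + J + q (Q(q, J) = (J + q) + 26 = 26 + J + q)
v(p) = -2 + p/7
W(v(-1), F)/(1/Q(1, -22)) = -7/(1/(26 - 22 + 1)) = -7/(1/5) = -7/⅕ = -7*5 = -35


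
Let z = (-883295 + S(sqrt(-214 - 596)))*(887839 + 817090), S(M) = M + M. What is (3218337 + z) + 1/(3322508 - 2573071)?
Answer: -1128616181038449765/749437 + 30688722*I*sqrt(10) ≈ -1.506e+12 + 9.7046e+7*I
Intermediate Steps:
S(M) = 2*M
z = -1505955261055 + 30688722*I*sqrt(10) (z = (-883295 + 2*sqrt(-214 - 596))*(887839 + 817090) = (-883295 + 2*sqrt(-810))*1704929 = (-883295 + 2*(9*I*sqrt(10)))*1704929 = (-883295 + 18*I*sqrt(10))*1704929 = -1505955261055 + 30688722*I*sqrt(10) ≈ -1.506e+12 + 9.7046e+7*I)
(3218337 + z) + 1/(3322508 - 2573071) = (3218337 + (-1505955261055 + 30688722*I*sqrt(10))) + 1/(3322508 - 2573071) = (-1505952042718 + 30688722*I*sqrt(10)) + 1/749437 = -1128616181038449765/749437 + 30688722*I*sqrt(10)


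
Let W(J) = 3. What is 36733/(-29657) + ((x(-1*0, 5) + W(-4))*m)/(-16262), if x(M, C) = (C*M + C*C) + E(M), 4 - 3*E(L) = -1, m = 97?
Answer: -43576277/30783966 ≈ -1.4156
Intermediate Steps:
E(L) = 5/3 (E(L) = 4/3 - ⅓*(-1) = 4/3 + ⅓ = 5/3)
x(M, C) = 5/3 + C² + C*M (x(M, C) = (C*M + C*C) + 5/3 = (C*M + C²) + 5/3 = (C² + C*M) + 5/3 = 5/3 + C² + C*M)
36733/(-29657) + ((x(-1*0, 5) + W(-4))*m)/(-16262) = 36733/(-29657) + (((5/3 + 5² + 5*(-1*0)) + 3)*97)/(-16262) = 36733*(-1/29657) + (((5/3 + 25 + 5*0) + 3)*97)*(-1/16262) = -36733/29657 + (((5/3 + 25 + 0) + 3)*97)*(-1/16262) = -36733/29657 + ((80/3 + 3)*97)*(-1/16262) = -36733/29657 + ((89/3)*97)*(-1/16262) = -36733/29657 + (8633/3)*(-1/16262) = -36733/29657 - 8633/48786 = -43576277/30783966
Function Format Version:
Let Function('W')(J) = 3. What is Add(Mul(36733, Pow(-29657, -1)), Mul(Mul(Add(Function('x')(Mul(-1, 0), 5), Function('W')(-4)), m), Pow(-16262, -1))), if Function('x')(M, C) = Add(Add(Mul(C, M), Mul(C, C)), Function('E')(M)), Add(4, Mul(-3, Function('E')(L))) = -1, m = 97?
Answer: Rational(-43576277, 30783966) ≈ -1.4156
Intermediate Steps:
Function('E')(L) = Rational(5, 3) (Function('E')(L) = Add(Rational(4, 3), Mul(Rational(-1, 3), -1)) = Add(Rational(4, 3), Rational(1, 3)) = Rational(5, 3))
Function('x')(M, C) = Add(Rational(5, 3), Pow(C, 2), Mul(C, M)) (Function('x')(M, C) = Add(Add(Mul(C, M), Mul(C, C)), Rational(5, 3)) = Add(Add(Mul(C, M), Pow(C, 2)), Rational(5, 3)) = Add(Add(Pow(C, 2), Mul(C, M)), Rational(5, 3)) = Add(Rational(5, 3), Pow(C, 2), Mul(C, M)))
Add(Mul(36733, Pow(-29657, -1)), Mul(Mul(Add(Function('x')(Mul(-1, 0), 5), Function('W')(-4)), m), Pow(-16262, -1))) = Add(Mul(36733, Pow(-29657, -1)), Mul(Mul(Add(Add(Rational(5, 3), Pow(5, 2), Mul(5, Mul(-1, 0))), 3), 97), Pow(-16262, -1))) = Add(Mul(36733, Rational(-1, 29657)), Mul(Mul(Add(Add(Rational(5, 3), 25, Mul(5, 0)), 3), 97), Rational(-1, 16262))) = Add(Rational(-36733, 29657), Mul(Mul(Add(Add(Rational(5, 3), 25, 0), 3), 97), Rational(-1, 16262))) = Add(Rational(-36733, 29657), Mul(Mul(Add(Rational(80, 3), 3), 97), Rational(-1, 16262))) = Add(Rational(-36733, 29657), Mul(Mul(Rational(89, 3), 97), Rational(-1, 16262))) = Add(Rational(-36733, 29657), Mul(Rational(8633, 3), Rational(-1, 16262))) = Add(Rational(-36733, 29657), Rational(-8633, 48786)) = Rational(-43576277, 30783966)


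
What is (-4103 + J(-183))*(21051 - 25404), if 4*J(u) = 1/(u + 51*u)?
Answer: 226612236443/12688 ≈ 1.7860e+7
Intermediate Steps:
J(u) = 1/(208*u) (J(u) = 1/(4*(u + 51*u)) = 1/(4*((52*u))) = (1/(52*u))/4 = 1/(208*u))
(-4103 + J(-183))*(21051 - 25404) = (-4103 + (1/208)/(-183))*(21051 - 25404) = (-4103 + (1/208)*(-1/183))*(-4353) = (-4103 - 1/38064)*(-4353) = -156176593/38064*(-4353) = 226612236443/12688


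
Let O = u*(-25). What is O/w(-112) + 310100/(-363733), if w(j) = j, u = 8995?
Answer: 11679961025/5819728 ≈ 2007.0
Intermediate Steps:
O = -224875 (O = 8995*(-25) = -224875)
O/w(-112) + 310100/(-363733) = -224875/(-112) + 310100/(-363733) = -224875*(-1/112) + 310100*(-1/363733) = 32125/16 - 310100/363733 = 11679961025/5819728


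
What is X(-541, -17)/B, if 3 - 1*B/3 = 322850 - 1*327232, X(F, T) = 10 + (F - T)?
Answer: -514/13155 ≈ -0.039073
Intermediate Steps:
X(F, T) = 10 + F - T
B = 13155 (B = 9 - 3*(322850 - 1*327232) = 9 - 3*(322850 - 327232) = 9 - 3*(-4382) = 9 + 13146 = 13155)
X(-541, -17)/B = (10 - 541 - 1*(-17))/13155 = (10 - 541 + 17)*(1/13155) = -514*1/13155 = -514/13155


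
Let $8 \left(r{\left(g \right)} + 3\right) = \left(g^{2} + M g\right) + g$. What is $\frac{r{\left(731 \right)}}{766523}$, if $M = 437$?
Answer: $\frac{854515}{6132184} \approx 0.13935$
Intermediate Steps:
$r{\left(g \right)} = -3 + \frac{g^{2}}{8} + \frac{219 g}{4}$ ($r{\left(g \right)} = -3 + \frac{\left(g^{2} + 437 g\right) + g}{8} = -3 + \frac{g^{2} + 438 g}{8} = -3 + \left(\frac{g^{2}}{8} + \frac{219 g}{4}\right) = -3 + \frac{g^{2}}{8} + \frac{219 g}{4}$)
$\frac{r{\left(731 \right)}}{766523} = \frac{-3 + \frac{731^{2}}{8} + \frac{219}{4} \cdot 731}{766523} = \left(-3 + \frac{1}{8} \cdot 534361 + \frac{160089}{4}\right) \frac{1}{766523} = \left(-3 + \frac{534361}{8} + \frac{160089}{4}\right) \frac{1}{766523} = \frac{854515}{8} \cdot \frac{1}{766523} = \frac{854515}{6132184}$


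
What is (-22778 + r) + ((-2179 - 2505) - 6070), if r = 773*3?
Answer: -31213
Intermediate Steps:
r = 2319
(-22778 + r) + ((-2179 - 2505) - 6070) = (-22778 + 2319) + ((-2179 - 2505) - 6070) = -20459 + (-4684 - 6070) = -20459 - 10754 = -31213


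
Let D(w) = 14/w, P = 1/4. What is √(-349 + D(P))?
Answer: I*√293 ≈ 17.117*I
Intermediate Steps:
P = ¼ ≈ 0.25000
√(-349 + D(P)) = √(-349 + 14/(¼)) = √(-349 + 14*4) = √(-349 + 56) = √(-293) = I*√293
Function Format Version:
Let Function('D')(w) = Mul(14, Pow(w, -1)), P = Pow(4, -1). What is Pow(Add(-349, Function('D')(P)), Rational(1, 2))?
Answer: Mul(I, Pow(293, Rational(1, 2))) ≈ Mul(17.117, I)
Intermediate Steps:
P = Rational(1, 4) ≈ 0.25000
Pow(Add(-349, Function('D')(P)), Rational(1, 2)) = Pow(Add(-349, Mul(14, Pow(Rational(1, 4), -1))), Rational(1, 2)) = Pow(Add(-349, Mul(14, 4)), Rational(1, 2)) = Pow(Add(-349, 56), Rational(1, 2)) = Pow(-293, Rational(1, 2)) = Mul(I, Pow(293, Rational(1, 2)))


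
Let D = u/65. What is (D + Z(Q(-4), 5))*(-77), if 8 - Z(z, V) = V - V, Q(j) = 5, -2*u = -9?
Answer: -80773/130 ≈ -621.33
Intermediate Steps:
u = 9/2 (u = -½*(-9) = 9/2 ≈ 4.5000)
D = 9/130 (D = (9/2)/65 = (9/2)*(1/65) = 9/130 ≈ 0.069231)
Z(z, V) = 8 (Z(z, V) = 8 - (V - V) = 8 - 1*0 = 8 + 0 = 8)
(D + Z(Q(-4), 5))*(-77) = (9/130 + 8)*(-77) = (1049/130)*(-77) = -80773/130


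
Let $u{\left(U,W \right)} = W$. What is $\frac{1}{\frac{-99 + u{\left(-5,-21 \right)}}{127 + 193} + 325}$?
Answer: $\frac{8}{2597} \approx 0.0030805$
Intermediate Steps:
$\frac{1}{\frac{-99 + u{\left(-5,-21 \right)}}{127 + 193} + 325} = \frac{1}{\frac{-99 - 21}{127 + 193} + 325} = \frac{1}{- \frac{120}{320} + 325} = \frac{1}{\left(-120\right) \frac{1}{320} + 325} = \frac{1}{- \frac{3}{8} + 325} = \frac{1}{\frac{2597}{8}} = \frac{8}{2597}$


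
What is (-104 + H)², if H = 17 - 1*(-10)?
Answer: 5929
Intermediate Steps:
H = 27 (H = 17 + 10 = 27)
(-104 + H)² = (-104 + 27)² = (-77)² = 5929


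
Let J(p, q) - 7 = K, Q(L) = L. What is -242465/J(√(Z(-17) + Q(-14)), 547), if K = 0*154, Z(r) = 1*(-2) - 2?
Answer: -242465/7 ≈ -34638.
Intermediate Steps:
Z(r) = -4 (Z(r) = -2 - 2 = -4)
K = 0
J(p, q) = 7 (J(p, q) = 7 + 0 = 7)
-242465/J(√(Z(-17) + Q(-14)), 547) = -242465/7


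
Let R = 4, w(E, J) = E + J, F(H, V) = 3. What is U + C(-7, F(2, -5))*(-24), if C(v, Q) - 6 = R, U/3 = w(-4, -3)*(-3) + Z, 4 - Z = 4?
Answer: -177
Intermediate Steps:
Z = 0 (Z = 4 - 1*4 = 4 - 4 = 0)
U = 63 (U = 3*((-4 - 3)*(-3) + 0) = 3*(-7*(-3) + 0) = 3*(21 + 0) = 3*21 = 63)
C(v, Q) = 10 (C(v, Q) = 6 + 4 = 10)
U + C(-7, F(2, -5))*(-24) = 63 + 10*(-24) = 63 - 240 = -177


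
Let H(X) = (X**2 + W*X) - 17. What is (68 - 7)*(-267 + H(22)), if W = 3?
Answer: 16226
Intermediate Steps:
H(X) = -17 + X**2 + 3*X (H(X) = (X**2 + 3*X) - 17 = -17 + X**2 + 3*X)
(68 - 7)*(-267 + H(22)) = (68 - 7)*(-267 + (-17 + 22**2 + 3*22)) = 61*(-267 + (-17 + 484 + 66)) = 61*(-267 + 533) = 61*266 = 16226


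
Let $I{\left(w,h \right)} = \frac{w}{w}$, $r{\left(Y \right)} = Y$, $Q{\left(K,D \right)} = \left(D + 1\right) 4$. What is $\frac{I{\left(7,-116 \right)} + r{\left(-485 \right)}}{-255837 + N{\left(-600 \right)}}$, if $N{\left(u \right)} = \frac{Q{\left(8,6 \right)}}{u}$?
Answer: $\frac{6600}{3488687} \approx 0.0018918$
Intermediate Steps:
$Q{\left(K,D \right)} = 4 + 4 D$ ($Q{\left(K,D \right)} = \left(1 + D\right) 4 = 4 + 4 D$)
$N{\left(u \right)} = \frac{28}{u}$ ($N{\left(u \right)} = \frac{4 + 4 \cdot 6}{u} = \frac{4 + 24}{u} = \frac{28}{u}$)
$I{\left(w,h \right)} = 1$
$\frac{I{\left(7,-116 \right)} + r{\left(-485 \right)}}{-255837 + N{\left(-600 \right)}} = \frac{1 - 485}{-255837 + \frac{28}{-600}} = - \frac{484}{-255837 + 28 \left(- \frac{1}{600}\right)} = - \frac{484}{-255837 - \frac{7}{150}} = - \frac{484}{- \frac{38375557}{150}} = \left(-484\right) \left(- \frac{150}{38375557}\right) = \frac{6600}{3488687}$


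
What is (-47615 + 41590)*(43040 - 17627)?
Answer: -153113325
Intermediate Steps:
(-47615 + 41590)*(43040 - 17627) = -6025*25413 = -153113325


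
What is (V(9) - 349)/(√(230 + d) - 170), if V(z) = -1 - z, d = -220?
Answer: 6103/2889 + 359*√10/28890 ≈ 2.1518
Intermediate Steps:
(V(9) - 349)/(√(230 + d) - 170) = ((-1 - 1*9) - 349)/(√(230 - 220) - 170) = ((-1 - 9) - 349)/(√10 - 170) = (-10 - 349)/(-170 + √10) = -359/(-170 + √10)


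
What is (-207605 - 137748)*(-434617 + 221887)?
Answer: 73466943690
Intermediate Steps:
(-207605 - 137748)*(-434617 + 221887) = -345353*(-212730) = 73466943690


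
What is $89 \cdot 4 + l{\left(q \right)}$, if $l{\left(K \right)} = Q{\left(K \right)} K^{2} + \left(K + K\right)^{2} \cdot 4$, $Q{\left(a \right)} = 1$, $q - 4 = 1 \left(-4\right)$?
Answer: $356$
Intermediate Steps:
$q = 0$ ($q = 4 + 1 \left(-4\right) = 4 - 4 = 0$)
$l{\left(K \right)} = 17 K^{2}$ ($l{\left(K \right)} = 1 K^{2} + \left(K + K\right)^{2} \cdot 4 = K^{2} + \left(2 K\right)^{2} \cdot 4 = K^{2} + 4 K^{2} \cdot 4 = K^{2} + 16 K^{2} = 17 K^{2}$)
$89 \cdot 4 + l{\left(q \right)} = 89 \cdot 4 + 17 \cdot 0^{2} = 356 + 17 \cdot 0 = 356 + 0 = 356$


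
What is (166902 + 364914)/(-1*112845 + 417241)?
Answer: 132954/76099 ≈ 1.7471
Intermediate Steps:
(166902 + 364914)/(-1*112845 + 417241) = 531816/(-112845 + 417241) = 531816/304396 = 531816*(1/304396) = 132954/76099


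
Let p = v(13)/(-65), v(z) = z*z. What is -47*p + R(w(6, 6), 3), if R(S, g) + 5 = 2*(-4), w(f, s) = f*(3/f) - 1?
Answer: 546/5 ≈ 109.20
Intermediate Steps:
w(f, s) = 2 (w(f, s) = 3 - 1 = 2)
v(z) = z**2
R(S, g) = -13 (R(S, g) = -5 + 2*(-4) = -5 - 8 = -13)
p = -13/5 (p = 13**2/(-65) = 169*(-1/65) = -13/5 ≈ -2.6000)
-47*p + R(w(6, 6), 3) = -47*(-13/5) - 13 = 611/5 - 13 = 546/5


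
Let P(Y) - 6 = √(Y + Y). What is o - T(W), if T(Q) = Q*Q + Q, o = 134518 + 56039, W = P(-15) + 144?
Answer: 167937 - 301*I*√30 ≈ 1.6794e+5 - 1648.6*I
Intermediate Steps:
P(Y) = 6 + √2*√Y (P(Y) = 6 + √(Y + Y) = 6 + √(2*Y) = 6 + √2*√Y)
W = 150 + I*√30 (W = (6 + √2*√(-15)) + 144 = (6 + √2*(I*√15)) + 144 = (6 + I*√30) + 144 = 150 + I*√30 ≈ 150.0 + 5.4772*I)
o = 190557
T(Q) = Q + Q² (T(Q) = Q² + Q = Q + Q²)
o - T(W) = 190557 - (150 + I*√30)*(1 + (150 + I*√30)) = 190557 - (150 + I*√30)*(151 + I*√30)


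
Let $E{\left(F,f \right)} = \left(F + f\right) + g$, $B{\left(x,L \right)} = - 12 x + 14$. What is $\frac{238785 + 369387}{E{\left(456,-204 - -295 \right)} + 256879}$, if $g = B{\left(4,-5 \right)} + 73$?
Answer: $\frac{608172}{257465} \approx 2.3622$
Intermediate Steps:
$B{\left(x,L \right)} = 14 - 12 x$
$g = 39$ ($g = \left(14 - 48\right) + 73 = -34 + 73 = 39$)
$E{\left(F,f \right)} = 39 + F + f$ ($E{\left(F,f \right)} = \left(F + f\right) + 39 = 39 + F + f$)
$\frac{238785 + 369387}{E{\left(456,-204 - -295 \right)} + 256879} = \frac{238785 + 369387}{\left(39 + 456 - -91\right) + 256879} = \frac{608172}{\left(39 + 456 + \left(-204 + 295\right)\right) + 256879} = \frac{608172}{\left(39 + 456 + 91\right) + 256879} = \frac{608172}{586 + 256879} = \frac{608172}{257465}$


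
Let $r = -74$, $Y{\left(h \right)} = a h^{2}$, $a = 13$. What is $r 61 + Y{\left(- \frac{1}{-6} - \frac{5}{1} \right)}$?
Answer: $- \frac{151571}{36} \approx -4210.3$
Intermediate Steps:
$Y{\left(h \right)} = 13 h^{2}$
$r 61 + Y{\left(- \frac{1}{-6} - \frac{5}{1} \right)} = \left(-74\right) 61 + 13 \left(- \frac{1}{-6} - \frac{5}{1}\right)^{2} = -4514 + 13 \left(\left(-1\right) \left(- \frac{1}{6}\right) - 5\right)^{2} = -4514 + 13 \left(\frac{1}{6} - 5\right)^{2} = -4514 + 13 \left(- \frac{29}{6}\right)^{2} = -4514 + 13 \cdot \frac{841}{36} = -4514 + \frac{10933}{36} = - \frac{151571}{36}$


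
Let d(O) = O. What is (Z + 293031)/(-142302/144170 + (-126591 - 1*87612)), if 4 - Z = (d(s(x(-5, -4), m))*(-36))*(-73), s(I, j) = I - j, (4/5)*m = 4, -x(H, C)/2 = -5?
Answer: -2882318725/2205842058 ≈ -1.3067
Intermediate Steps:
x(H, C) = 10 (x(H, C) = -2*(-5) = 10)
m = 5 (m = (5/4)*4 = 5)
Z = -13136 (Z = 4 - (10 - 1*5)*(-36)*(-73) = 4 - (10 - 5)*(-36)*(-73) = 4 - 5*(-36)*(-73) = 4 - (-180)*(-73) = 4 - 1*13140 = 4 - 13140 = -13136)
(Z + 293031)/(-142302/144170 + (-126591 - 1*87612)) = (-13136 + 293031)/(-142302/144170 + (-126591 - 1*87612)) = 279895/(-142302*1/144170 + (-126591 - 87612)) = 279895/(-71151/72085 - 214203) = 279895/(-15440894406/72085) = 279895*(-72085/15440894406) = -2882318725/2205842058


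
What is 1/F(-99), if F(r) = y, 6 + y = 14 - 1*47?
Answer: -1/39 ≈ -0.025641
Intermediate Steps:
y = -39 (y = -6 + (14 - 1*47) = -6 + (14 - 47) = -6 - 33 = -39)
F(r) = -39
1/F(-99) = 1/(-39) = -1/39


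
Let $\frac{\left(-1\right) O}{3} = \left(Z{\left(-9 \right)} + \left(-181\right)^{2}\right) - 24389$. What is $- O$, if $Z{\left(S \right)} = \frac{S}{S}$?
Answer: $25119$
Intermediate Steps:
$Z{\left(S \right)} = 1$
$O = -25119$ ($O = - 3 \left(\left(1 + \left(-181\right)^{2}\right) - 24389\right) = - 3 \left(\left(1 + 32761\right) - 24389\right) = - 3 \left(32762 - 24389\right) = \left(-3\right) 8373 = -25119$)
$- O = \left(-1\right) \left(-25119\right) = 25119$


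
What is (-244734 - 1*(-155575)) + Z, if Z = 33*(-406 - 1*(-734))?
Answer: -78335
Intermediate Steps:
Z = 10824 (Z = 33*(-406 + 734) = 33*328 = 10824)
(-244734 - 1*(-155575)) + Z = (-244734 - 1*(-155575)) + 10824 = (-244734 + 155575) + 10824 = -89159 + 10824 = -78335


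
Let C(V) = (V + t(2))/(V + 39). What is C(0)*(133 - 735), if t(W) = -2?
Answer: 1204/39 ≈ 30.872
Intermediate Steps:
C(V) = (-2 + V)/(39 + V) (C(V) = (V - 2)/(V + 39) = (-2 + V)/(39 + V))
C(0)*(133 - 735) = ((-2 + 0)/(39 + 0))*(133 - 735) = (-2/39)*(-602) = ((1/39)*(-2))*(-602) = -2/39*(-602) = 1204/39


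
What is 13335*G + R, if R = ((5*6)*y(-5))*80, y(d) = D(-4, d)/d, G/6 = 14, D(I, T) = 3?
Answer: 1118700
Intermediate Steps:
G = 84 (G = 6*14 = 84)
y(d) = 3/d
R = -1440 (R = ((5*6)*(3/(-5)))*80 = (30*(3*(-1/5)))*80 = (30*(-3/5))*80 = -18*80 = -1440)
13335*G + R = 13335*84 - 1440 = 1120140 - 1440 = 1118700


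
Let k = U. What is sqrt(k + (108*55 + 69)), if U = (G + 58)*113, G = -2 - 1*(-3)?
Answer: 2*sqrt(3169) ≈ 112.59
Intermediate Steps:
G = 1 (G = -2 + 3 = 1)
U = 6667 (U = (1 + 58)*113 = 59*113 = 6667)
k = 6667
sqrt(k + (108*55 + 69)) = sqrt(6667 + (108*55 + 69)) = sqrt(6667 + (5940 + 69)) = sqrt(6667 + 6009) = sqrt(12676) = 2*sqrt(3169)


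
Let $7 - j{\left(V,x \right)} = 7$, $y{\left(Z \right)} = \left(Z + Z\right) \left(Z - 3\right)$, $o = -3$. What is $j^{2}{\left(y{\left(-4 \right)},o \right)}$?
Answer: $0$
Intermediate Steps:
$y{\left(Z \right)} = 2 Z \left(-3 + Z\right)$
$j{\left(V,x \right)} = 0$ ($j{\left(V,x \right)} = 7 - 7 = 0$)
$j^{2}{\left(y{\left(-4 \right)},o \right)} = 0^{2} = 0$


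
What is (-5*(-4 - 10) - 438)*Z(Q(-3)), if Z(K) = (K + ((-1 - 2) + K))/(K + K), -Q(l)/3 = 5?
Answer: -2024/5 ≈ -404.80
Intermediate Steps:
Q(l) = -15 (Q(l) = -3*5 = -15)
Z(K) = (-3 + 2*K)/(2*K) (Z(K) = (K + (-3 + K))/((2*K)) = (-3 + 2*K)*(1/(2*K)) = (-3 + 2*K)/(2*K))
(-5*(-4 - 10) - 438)*Z(Q(-3)) = (-5*(-4 - 10) - 438)*((-3/2 - 15)/(-15)) = (-5*(-14) - 438)*(-1/15*(-33/2)) = (70 - 438)*(11/10) = -368*11/10 = -2024/5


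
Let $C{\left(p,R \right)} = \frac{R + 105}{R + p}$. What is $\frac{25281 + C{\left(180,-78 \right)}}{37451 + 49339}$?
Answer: $\frac{286521}{983620} \approx 0.29129$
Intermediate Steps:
$C{\left(p,R \right)} = \frac{105 + R}{R + p}$
$\frac{25281 + C{\left(180,-78 \right)}}{37451 + 49339} = \frac{25281 + \frac{105 - 78}{-78 + 180}}{37451 + 49339} = \frac{25281 + \frac{1}{102} \cdot 27}{86790} = \left(25281 + \frac{1}{102} \cdot 27\right) \frac{1}{86790} = \left(25281 + \frac{9}{34}\right) \frac{1}{86790} = \frac{859563}{34} \cdot \frac{1}{86790} = \frac{286521}{983620}$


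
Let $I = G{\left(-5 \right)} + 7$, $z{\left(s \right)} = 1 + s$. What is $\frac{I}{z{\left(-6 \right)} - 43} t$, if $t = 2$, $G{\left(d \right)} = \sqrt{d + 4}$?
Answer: $- \frac{7}{24} - \frac{i}{24} \approx -0.29167 - 0.041667 i$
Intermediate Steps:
$G{\left(d \right)} = \sqrt{4 + d}$
$I = 7 + i$ ($I = \sqrt{4 - 5} + 7 = \sqrt{-1} + 7 = i + 7 = 7 + i \approx 7.0 + 1.0 i$)
$\frac{I}{z{\left(-6 \right)} - 43} t = \frac{7 + i}{\left(1 - 6\right) - 43} \cdot 2 = \frac{7 + i}{-5 - 43} \cdot 2 = \frac{7 + i}{-48} \cdot 2 = - \frac{7 + i}{48} \cdot 2 = \left(- \frac{7}{48} - \frac{i}{48}\right) 2 = - \frac{7}{24} - \frac{i}{24}$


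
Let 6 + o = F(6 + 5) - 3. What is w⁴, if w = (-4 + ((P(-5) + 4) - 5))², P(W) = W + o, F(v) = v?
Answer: 16777216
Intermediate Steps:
o = 2 (o = -6 + ((6 + 5) - 3) = -6 + (11 - 3) = -6 + 8 = 2)
P(W) = 2 + W (P(W) = W + 2 = 2 + W)
w = 64 (w = (-4 + (((2 - 5) + 4) - 5))² = (-4 + ((-3 + 4) - 5))² = (-4 + (1 - 5))² = (-4 - 4)² = (-8)² = 64)
w⁴ = 64⁴ = 16777216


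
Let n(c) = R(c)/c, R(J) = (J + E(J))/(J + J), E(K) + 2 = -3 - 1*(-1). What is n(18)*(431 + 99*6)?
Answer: 7175/324 ≈ 22.145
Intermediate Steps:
E(K) = -4 (E(K) = -2 + (-3 - 1*(-1)) = -2 + (-3 + 1) = -2 - 2 = -4)
R(J) = (-4 + J)/(2*J) (R(J) = (J - 4)/(J + J) = (-4 + J)/((2*J)) = (-4 + J)*(1/(2*J)) = (-4 + J)/(2*J))
n(c) = (-4 + c)/(2*c²) (n(c) = ((-4 + c)/(2*c))/c = (-4 + c)/(2*c²))
n(18)*(431 + 99*6) = ((½)*(-4 + 18)/18²)*(431 + 99*6) = ((½)*(1/324)*14)*(431 + 594) = (7/324)*1025 = 7175/324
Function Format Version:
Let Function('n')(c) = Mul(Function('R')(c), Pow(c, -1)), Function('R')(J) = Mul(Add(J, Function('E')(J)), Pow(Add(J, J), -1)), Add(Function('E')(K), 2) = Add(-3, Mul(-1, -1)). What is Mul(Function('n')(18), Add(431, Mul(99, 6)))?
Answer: Rational(7175, 324) ≈ 22.145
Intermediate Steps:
Function('E')(K) = -4 (Function('E')(K) = Add(-2, Add(-3, Mul(-1, -1))) = Add(-2, Add(-3, 1)) = Add(-2, -2) = -4)
Function('R')(J) = Mul(Rational(1, 2), Pow(J, -1), Add(-4, J)) (Function('R')(J) = Mul(Add(J, -4), Pow(Add(J, J), -1)) = Mul(Add(-4, J), Pow(Mul(2, J), -1)) = Mul(Add(-4, J), Mul(Rational(1, 2), Pow(J, -1))) = Mul(Rational(1, 2), Pow(J, -1), Add(-4, J)))
Function('n')(c) = Mul(Rational(1, 2), Pow(c, -2), Add(-4, c)) (Function('n')(c) = Mul(Mul(Rational(1, 2), Pow(c, -1), Add(-4, c)), Pow(c, -1)) = Mul(Rational(1, 2), Pow(c, -2), Add(-4, c)))
Mul(Function('n')(18), Add(431, Mul(99, 6))) = Mul(Mul(Rational(1, 2), Pow(18, -2), Add(-4, 18)), Add(431, Mul(99, 6))) = Mul(Mul(Rational(1, 2), Rational(1, 324), 14), Add(431, 594)) = Mul(Rational(7, 324), 1025) = Rational(7175, 324)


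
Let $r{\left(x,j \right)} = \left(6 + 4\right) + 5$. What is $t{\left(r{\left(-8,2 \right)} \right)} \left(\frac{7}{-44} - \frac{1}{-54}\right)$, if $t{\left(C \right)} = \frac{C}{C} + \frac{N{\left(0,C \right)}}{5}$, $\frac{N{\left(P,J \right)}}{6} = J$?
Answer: $- \frac{3173}{1188} \approx -2.6709$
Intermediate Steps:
$r{\left(x,j \right)} = 15$ ($r{\left(x,j \right)} = 10 + 5 = 15$)
$N{\left(P,J \right)} = 6 J$
$t{\left(C \right)} = 1 + \frac{6 C}{5}$ ($t{\left(C \right)} = \frac{C}{C} + \frac{6 C}{5} = 1 + 6 C \frac{1}{5} = 1 + \frac{6 C}{5}$)
$t{\left(r{\left(-8,2 \right)} \right)} \left(\frac{7}{-44} - \frac{1}{-54}\right) = \left(1 + \frac{6}{5} \cdot 15\right) \left(\frac{7}{-44} - \frac{1}{-54}\right) = \left(1 + 18\right) \left(7 \left(- \frac{1}{44}\right) - - \frac{1}{54}\right) = 19 \left(- \frac{7}{44} + \frac{1}{54}\right) = 19 \left(- \frac{167}{1188}\right) = - \frac{3173}{1188}$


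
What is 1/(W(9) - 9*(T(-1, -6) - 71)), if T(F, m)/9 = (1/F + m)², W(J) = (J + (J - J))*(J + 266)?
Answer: -1/855 ≈ -0.0011696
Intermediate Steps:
W(J) = J*(266 + J) (W(J) = (J + 0)*(266 + J) = J*(266 + J))
T(F, m) = 9*(m + 1/F)² (T(F, m) = 9*(1/F + m)² = 9*(m + 1/F)²)
1/(W(9) - 9*(T(-1, -6) - 71)) = 1/(9*(266 + 9) - 9*(9*(1 - 1*(-6))²/(-1)² - 71)) = 1/(9*275 - 9*(9*1*(1 + 6)² - 71)) = 1/(2475 - 9*(9*1*7² - 71)) = 1/(2475 - 9*(9*1*49 - 71)) = 1/(2475 - 9*(441 - 71)) = 1/(2475 - 9*370) = 1/(2475 - 3330) = 1/(-855) = -1/855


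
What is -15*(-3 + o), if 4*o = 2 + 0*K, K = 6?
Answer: 75/2 ≈ 37.500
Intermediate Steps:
o = ½ (o = (2 + 0*6)/4 = (2 + 0)/4 = (¼)*2 = ½ ≈ 0.50000)
-15*(-3 + o) = -15*(-3 + ½) = -15*(-5/2) = 75/2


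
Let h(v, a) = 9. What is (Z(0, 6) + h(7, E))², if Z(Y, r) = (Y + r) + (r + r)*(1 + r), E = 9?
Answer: 9801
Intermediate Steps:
Z(Y, r) = Y + r + 2*r*(1 + r) (Z(Y, r) = (Y + r) + (2*r)*(1 + r) = (Y + r) + 2*r*(1 + r) = Y + r + 2*r*(1 + r))
(Z(0, 6) + h(7, E))² = ((0 + 2*6² + 3*6) + 9)² = ((0 + 2*36 + 18) + 9)² = ((0 + 72 + 18) + 9)² = (90 + 9)² = 99² = 9801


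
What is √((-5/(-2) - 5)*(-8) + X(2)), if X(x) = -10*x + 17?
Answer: √17 ≈ 4.1231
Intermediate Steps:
X(x) = 17 - 10*x
√((-5/(-2) - 5)*(-8) + X(2)) = √((-5/(-2) - 5)*(-8) + (17 - 10*2)) = √((-5*(-½) - 5)*(-8) + (17 - 20)) = √((5/2 - 5)*(-8) - 3) = √(-5/2*(-8) - 3) = √(20 - 3) = √17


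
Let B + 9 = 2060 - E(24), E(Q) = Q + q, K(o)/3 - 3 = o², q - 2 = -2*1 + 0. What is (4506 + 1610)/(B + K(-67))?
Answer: 6116/15503 ≈ 0.39450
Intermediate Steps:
q = 0 (q = 2 + (-2*1 + 0) = 2 + (-2 + 0) = 2 - 2 = 0)
K(o) = 9 + 3*o²
E(Q) = Q (E(Q) = Q + 0 = Q)
B = 2027 (B = -9 + (2060 - 1*24) = -9 + (2060 - 24) = -9 + 2036 = 2027)
(4506 + 1610)/(B + K(-67)) = (4506 + 1610)/(2027 + (9 + 3*(-67)²)) = 6116/(2027 + (9 + 3*4489)) = 6116/(2027 + (9 + 13467)) = 6116/(2027 + 13476) = 6116/15503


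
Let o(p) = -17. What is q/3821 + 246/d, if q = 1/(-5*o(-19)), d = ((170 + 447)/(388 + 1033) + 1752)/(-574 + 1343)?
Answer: 87307489545599/808782530065 ≈ 107.95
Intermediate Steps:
d = 2490209/1092749 (d = (617/1421 + 1752)/769 = (617*(1/1421) + 1752)*(1/769) = (617/1421 + 1752)*(1/769) = (2490209/1421)*(1/769) = 2490209/1092749 ≈ 2.2788)
q = 1/85 (q = 1/(-5*(-17)) = 1/85 ≈ 0.011765)
q/3821 + 246/d = (1/85)/3821 + 246/(2490209/1092749) = (1/85)*(1/3821) + 246*(1092749/2490209) = 1/324785 + 268816254/2490209 = 87307489545599/808782530065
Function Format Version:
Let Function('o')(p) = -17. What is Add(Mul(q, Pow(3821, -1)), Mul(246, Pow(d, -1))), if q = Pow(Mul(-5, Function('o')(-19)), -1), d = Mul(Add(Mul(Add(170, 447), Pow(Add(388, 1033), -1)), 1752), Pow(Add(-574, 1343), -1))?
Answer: Rational(87307489545599, 808782530065) ≈ 107.95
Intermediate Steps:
d = Rational(2490209, 1092749) (d = Mul(Add(Mul(617, Pow(1421, -1)), 1752), Pow(769, -1)) = Mul(Add(Mul(617, Rational(1, 1421)), 1752), Rational(1, 769)) = Mul(Add(Rational(617, 1421), 1752), Rational(1, 769)) = Mul(Rational(2490209, 1421), Rational(1, 769)) = Rational(2490209, 1092749) ≈ 2.2788)
q = Rational(1, 85) (q = Pow(Mul(-5, -17), -1) = Pow(85, -1) = Rational(1, 85) ≈ 0.011765)
Add(Mul(q, Pow(3821, -1)), Mul(246, Pow(d, -1))) = Add(Mul(Rational(1, 85), Pow(3821, -1)), Mul(246, Pow(Rational(2490209, 1092749), -1))) = Add(Mul(Rational(1, 85), Rational(1, 3821)), Mul(246, Rational(1092749, 2490209))) = Add(Rational(1, 324785), Rational(268816254, 2490209)) = Rational(87307489545599, 808782530065)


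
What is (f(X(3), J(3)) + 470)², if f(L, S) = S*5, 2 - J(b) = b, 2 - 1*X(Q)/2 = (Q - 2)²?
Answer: 216225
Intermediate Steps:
X(Q) = 4 - 2*(-2 + Q)² (X(Q) = 4 - 2*(Q - 2)² = 4 - 2*(-2 + Q)²)
J(b) = 2 - b
f(L, S) = 5*S
(f(X(3), J(3)) + 470)² = (5*(2 - 1*3) + 470)² = (5*(2 - 3) + 470)² = (5*(-1) + 470)² = (-5 + 470)² = 465² = 216225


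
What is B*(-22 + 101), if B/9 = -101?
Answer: -71811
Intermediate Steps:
B = -909 (B = 9*(-101) = -909)
B*(-22 + 101) = -909*(-22 + 101) = -909*79 = -71811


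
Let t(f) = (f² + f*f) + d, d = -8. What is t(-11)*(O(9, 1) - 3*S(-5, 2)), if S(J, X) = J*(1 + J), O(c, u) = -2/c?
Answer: -14092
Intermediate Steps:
t(f) = -8 + 2*f² (t(f) = (f² + f*f) - 8 = (f² + f²) - 8 = 2*f² - 8 = -8 + 2*f²)
t(-11)*(O(9, 1) - 3*S(-5, 2)) = (-8 + 2*(-11)²)*(-2/9 - (-15)*(1 - 5)) = (-8 + 2*121)*(-2*⅑ - (-15)*(-4)) = (-8 + 242)*(-2/9 - 3*20) = 234*(-2/9 - 60) = 234*(-542/9) = -14092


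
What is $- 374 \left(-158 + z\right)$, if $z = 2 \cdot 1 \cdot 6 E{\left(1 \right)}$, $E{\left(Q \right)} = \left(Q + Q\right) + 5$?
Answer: $27676$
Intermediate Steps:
$E{\left(Q \right)} = 5 + 2 Q$ ($E{\left(Q \right)} = 2 Q + 5 = 5 + 2 Q$)
$z = 84$ ($z = 2 \cdot 1 \cdot 6 \left(5 + 2 \cdot 1\right) = 2 \cdot 6 \left(5 + 2\right) = 12 \cdot 7 = 84$)
$- 374 \left(-158 + z\right) = - 374 \left(-158 + 84\right) = \left(-374\right) \left(-74\right) = 27676$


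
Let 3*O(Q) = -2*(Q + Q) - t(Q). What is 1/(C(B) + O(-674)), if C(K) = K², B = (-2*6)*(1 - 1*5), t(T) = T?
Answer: 3/10282 ≈ 0.00029177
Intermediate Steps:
O(Q) = -5*Q/3 (O(Q) = (-2*(Q + Q) - Q)/3 = (-4*Q - Q)/3 = (-5*Q)/3 = -5*Q/3)
B = 48 (B = -12*(1 - 5) = -12*(-4) = 48)
1/(C(B) + O(-674)) = 1/(48² - 5/3*(-674)) = 1/(2304 + 3370/3) = 1/(10282/3) = 3/10282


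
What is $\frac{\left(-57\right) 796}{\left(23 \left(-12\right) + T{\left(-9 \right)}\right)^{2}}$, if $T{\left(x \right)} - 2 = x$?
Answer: $- \frac{45372}{80089} \approx -0.56652$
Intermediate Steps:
$T{\left(x \right)} = 2 + x$
$\frac{\left(-57\right) 796}{\left(23 \left(-12\right) + T{\left(-9 \right)}\right)^{2}} = \frac{\left(-57\right) 796}{\left(23 \left(-12\right) + \left(2 - 9\right)\right)^{2}} = - \frac{45372}{\left(-276 - 7\right)^{2}} = - \frac{45372}{\left(-283\right)^{2}} = - \frac{45372}{80089}$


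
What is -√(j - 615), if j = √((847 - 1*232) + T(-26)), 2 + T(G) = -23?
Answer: -I*√(615 - √590) ≈ -24.305*I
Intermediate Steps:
T(G) = -25 (T(G) = -2 - 23 = -25)
j = √590 (j = √((847 - 1*232) - 25) = √((847 - 232) - 25) = √(615 - 25) = √590 ≈ 24.290)
-√(j - 615) = -√(√590 - 615) = -√(-615 + √590)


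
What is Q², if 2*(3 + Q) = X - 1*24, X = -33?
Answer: 3969/4 ≈ 992.25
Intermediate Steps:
Q = -63/2 (Q = -3 + (-33 - 1*24)/2 = -3 + (-33 - 24)/2 = -3 + (½)*(-57) = -3 - 57/2 = -63/2 ≈ -31.500)
Q² = (-63/2)² = 3969/4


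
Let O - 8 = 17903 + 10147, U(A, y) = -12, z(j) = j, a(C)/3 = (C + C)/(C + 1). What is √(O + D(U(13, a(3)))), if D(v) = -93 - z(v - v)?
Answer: √27965 ≈ 167.23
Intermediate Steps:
a(C) = 6*C/(1 + C) (a(C) = 3*((C + C)/(C + 1)) = 3*((2*C)/(1 + C)) = 3*(2*C/(1 + C)) = 6*C/(1 + C))
O = 28058 (O = 8 + (17903 + 10147) = 8 + 28050 = 28058)
D(v) = -93 (D(v) = -93 - (v - v) = -93 - 1*0 = -93 + 0 = -93)
√(O + D(U(13, a(3)))) = √(28058 - 93) = √27965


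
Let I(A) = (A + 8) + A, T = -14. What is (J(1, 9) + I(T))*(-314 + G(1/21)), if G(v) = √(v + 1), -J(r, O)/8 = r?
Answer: 8792 - 4*√462/3 ≈ 8763.3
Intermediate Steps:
J(r, O) = -8*r
I(A) = 8 + 2*A (I(A) = (8 + A) + A = 8 + 2*A)
G(v) = √(1 + v)
(J(1, 9) + I(T))*(-314 + G(1/21)) = (-8*1 + (8 + 2*(-14)))*(-314 + √(1 + 1/21)) = (-8 + (8 - 28))*(-314 + √(1 + 1/21)) = (-8 - 20)*(-314 + √(22/21)) = -28*(-314 + √462/21) = 8792 - 4*√462/3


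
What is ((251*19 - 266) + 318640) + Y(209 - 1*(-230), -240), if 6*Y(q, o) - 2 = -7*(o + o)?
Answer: 971110/3 ≈ 3.2370e+5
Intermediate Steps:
Y(q, o) = ⅓ - 7*o/3 (Y(q, o) = ⅓ + (-7*(o + o))/6 = ⅓ + (-14*o)/6 = ⅓ - 7*o/3)
((251*19 - 266) + 318640) + Y(209 - 1*(-230), -240) = ((251*19 - 266) + 318640) + (⅓ - 7/3*(-240)) = ((4769 - 266) + 318640) + (⅓ + 560) = (4503 + 318640) + 1681/3 = 323143 + 1681/3 = 971110/3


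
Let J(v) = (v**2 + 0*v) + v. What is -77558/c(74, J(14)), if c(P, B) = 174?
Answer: -38779/87 ≈ -445.74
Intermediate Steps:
J(v) = v + v**2 (J(v) = (v**2 + 0) + v = v**2 + v = v + v**2)
-77558/c(74, J(14)) = -77558/174 = -77558*1/174 = -38779/87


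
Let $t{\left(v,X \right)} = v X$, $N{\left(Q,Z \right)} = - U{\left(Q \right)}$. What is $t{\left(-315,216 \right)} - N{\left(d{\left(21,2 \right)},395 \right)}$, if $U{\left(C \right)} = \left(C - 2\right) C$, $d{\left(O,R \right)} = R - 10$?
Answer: $-67960$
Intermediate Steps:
$d{\left(O,R \right)} = -10 + R$ ($d{\left(O,R \right)} = R - 10 = -10 + R$)
$U{\left(C \right)} = C \left(-2 + C\right)$ ($U{\left(C \right)} = \left(-2 + C\right) C = C \left(-2 + C\right)$)
$N{\left(Q,Z \right)} = - Q \left(-2 + Q\right)$
$t{\left(v,X \right)} = X v$
$t{\left(-315,216 \right)} - N{\left(d{\left(21,2 \right)},395 \right)} = 216 \left(-315\right) - \left(-10 + 2\right) \left(2 - \left(-10 + 2\right)\right) = -68040 - - 8 \left(2 - -8\right) = -68040 - - 8 \left(2 + 8\right) = -68040 - \left(-8\right) 10 = -68040 - -80 = -68040 + 80 = -67960$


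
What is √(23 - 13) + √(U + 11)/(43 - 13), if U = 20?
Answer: √10 + √31/30 ≈ 3.3479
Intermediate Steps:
√(23 - 13) + √(U + 11)/(43 - 13) = √(23 - 13) + √(20 + 11)/(43 - 13) = √10 + √31/30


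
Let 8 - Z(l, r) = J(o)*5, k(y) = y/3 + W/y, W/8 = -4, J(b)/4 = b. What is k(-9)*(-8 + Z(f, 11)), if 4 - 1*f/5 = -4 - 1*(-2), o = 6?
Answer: -200/3 ≈ -66.667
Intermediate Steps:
J(b) = 4*b
W = -32 (W = 8*(-4) = -32)
k(y) = -32/y + y/3 (k(y) = y/3 - 32/y = -32/y + y/3)
f = 30 (f = 20 - 5*(-4 - 1*(-2)) = 20 - 5*(-4 + 2) = 20 - 5*(-2) = 20 + 10 = 30)
Z(l, r) = -112 (Z(l, r) = 8 - 4*6*5 = 8 - 24*5 = 8 - 1*120 = 8 - 120 = -112)
k(-9)*(-8 + Z(f, 11)) = (-32/(-9) + (⅓)*(-9))*(-8 - 112) = (-32*(-⅑) - 3)*(-120) = (32/9 - 3)*(-120) = (5/9)*(-120) = -200/3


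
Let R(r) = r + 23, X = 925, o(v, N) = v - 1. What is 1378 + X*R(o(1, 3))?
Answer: 22653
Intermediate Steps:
o(v, N) = -1 + v
R(r) = 23 + r
1378 + X*R(o(1, 3)) = 1378 + 925*(23 + (-1 + 1)) = 1378 + 925*(23 + 0) = 1378 + 925*23 = 1378 + 21275 = 22653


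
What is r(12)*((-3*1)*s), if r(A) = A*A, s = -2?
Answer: 864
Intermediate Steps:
r(A) = A²
r(12)*((-3*1)*s) = 12²*(-3*1*(-2)) = 144*(-3*(-2)) = 144*6 = 864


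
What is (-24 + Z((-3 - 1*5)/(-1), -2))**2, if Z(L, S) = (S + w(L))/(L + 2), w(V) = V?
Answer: 13689/25 ≈ 547.56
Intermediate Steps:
Z(L, S) = (L + S)/(2 + L) (Z(L, S) = (S + L)/(L + 2) = (L + S)/(2 + L))
(-24 + Z((-3 - 1*5)/(-1), -2))**2 = (-24 + ((-3 - 1*5)/(-1) - 2)/(2 + (-3 - 1*5)/(-1)))**2 = (-24 + ((-3 - 5)*(-1) - 2)/(2 + (-3 - 5)*(-1)))**2 = (-24 + (-8*(-1) - 2)/(2 - 8*(-1)))**2 = (-24 + (8 - 2)/(2 + 8))**2 = (-24 + 6/10)**2 = (-24 + (1/10)*6)**2 = (-24 + 3/5)**2 = (-117/5)**2 = 13689/25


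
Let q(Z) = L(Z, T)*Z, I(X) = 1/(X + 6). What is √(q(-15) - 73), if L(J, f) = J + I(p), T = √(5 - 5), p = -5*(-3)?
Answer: √7413/7 ≈ 12.300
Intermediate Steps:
p = 15
I(X) = 1/(6 + X)
T = 0 (T = √0 = 0)
L(J, f) = 1/21 + J (L(J, f) = J + 1/(6 + 15) = J + 1/21 = 1/21 + J)
q(Z) = Z*(1/21 + Z) (q(Z) = (1/21 + Z)*Z = Z*(1/21 + Z))
√(q(-15) - 73) = √(-15*(1/21 - 15) - 73) = √(-15*(-314/21) - 73) = √(1570/7 - 73) = √(1059/7) = √7413/7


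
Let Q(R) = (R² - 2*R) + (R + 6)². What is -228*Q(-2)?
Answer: -5472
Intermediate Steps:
Q(R) = R² + (6 + R)² - 2*R (Q(R) = (R² - 2*R) + (6 + R)² = R² + (6 + R)² - 2*R)
-228*Q(-2) = -228*(36 + 2*(-2)² + 10*(-2)) = -228*(36 + 2*4 - 20) = -228*(36 + 8 - 20) = -228*24 = -5472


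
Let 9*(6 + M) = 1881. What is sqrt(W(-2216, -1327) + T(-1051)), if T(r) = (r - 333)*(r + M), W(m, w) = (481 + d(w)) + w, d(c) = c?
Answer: 31*sqrt(1219) ≈ 1082.3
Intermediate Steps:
M = 203 (M = -6 + (1/9)*1881 = -6 + 209 = 203)
W(m, w) = 481 + 2*w (W(m, w) = (481 + w) + w = 481 + 2*w)
T(r) = (-333 + r)*(203 + r) (T(r) = (r - 333)*(r + 203) = (-333 + r)*(203 + r))
sqrt(W(-2216, -1327) + T(-1051)) = sqrt((481 + 2*(-1327)) + (-67599 + (-1051)**2 - 130*(-1051))) = sqrt((481 - 2654) + (-67599 + 1104601 + 136630)) = sqrt(-2173 + 1173632) = sqrt(1171459) = 31*sqrt(1219)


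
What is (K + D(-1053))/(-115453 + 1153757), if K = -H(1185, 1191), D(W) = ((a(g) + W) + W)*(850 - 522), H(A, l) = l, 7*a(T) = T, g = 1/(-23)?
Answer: -111405727/167166944 ≈ -0.66643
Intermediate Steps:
g = -1/23 ≈ -0.043478
a(T) = T/7
D(W) = -328/161 + 656*W (D(W) = (((⅐)*(-1/23) + W) + W)*(850 - 522) = ((-1/161 + W) + W)*328 = (-1/161 + 2*W)*328 = -328/161 + 656*W)
K = -1191 (K = -1*1191 = -1191)
(K + D(-1053))/(-115453 + 1153757) = (-1191 + (-328/161 + 656*(-1053)))/(-115453 + 1153757) = (-1191 + (-328/161 - 690768))/1038304 = (-1191 - 111213976/161)*(1/1038304) = -111405727/161*1/1038304 = -111405727/167166944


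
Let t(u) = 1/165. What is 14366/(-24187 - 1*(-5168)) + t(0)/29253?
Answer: -900532463/1192206015 ≈ -0.75535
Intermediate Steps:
t(u) = 1/165
14366/(-24187 - 1*(-5168)) + t(0)/29253 = 14366/(-24187 - 1*(-5168)) + (1/165)/29253 = 14366/(-24187 + 5168) + (1/165)*(1/29253) = 14366/(-19019) + 1/4826745 = 14366*(-1/19019) + 1/4826745 = -1306/1729 + 1/4826745 = -900532463/1192206015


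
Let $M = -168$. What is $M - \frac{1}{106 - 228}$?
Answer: $- \frac{20495}{122} \approx -167.99$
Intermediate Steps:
$M - \frac{1}{106 - 228} = -168 - \frac{1}{106 - 228} = -168 - \frac{1}{-122} = -168 - - \frac{1}{122} = -168 + \frac{1}{122} = - \frac{20495}{122}$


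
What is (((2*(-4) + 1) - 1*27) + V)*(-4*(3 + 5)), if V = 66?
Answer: -1024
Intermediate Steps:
(((2*(-4) + 1) - 1*27) + V)*(-4*(3 + 5)) = (((2*(-4) + 1) - 1*27) + 66)*(-4*(3 + 5)) = (((-8 + 1) - 27) + 66)*(-4*8) = ((-7 - 27) + 66)*(-32) = (-34 + 66)*(-32) = 32*(-32) = -1024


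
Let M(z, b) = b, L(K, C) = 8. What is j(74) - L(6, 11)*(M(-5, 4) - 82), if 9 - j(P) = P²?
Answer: -4843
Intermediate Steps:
j(P) = 9 - P²
j(74) - L(6, 11)*(M(-5, 4) - 82) = (9 - 1*74²) - 8*(4 - 82) = (9 - 1*5476) - 8*(-78) = (9 - 5476) - 1*(-624) = -5467 + 624 = -4843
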